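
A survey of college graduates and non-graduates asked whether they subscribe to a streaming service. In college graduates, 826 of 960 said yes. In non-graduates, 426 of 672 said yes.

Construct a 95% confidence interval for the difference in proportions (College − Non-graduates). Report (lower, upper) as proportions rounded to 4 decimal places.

First, p̂₁ = 826/960 = 0.8604; p̂₂ = 426/672 = 0.6339.
The two standard errors are √(0.8604×0.1396/960) = 0.01119 and √(0.6339×0.3661/672) = 0.01858.
Because the samples are independent, SE_diff = √(0.01119² + 0.01858²) = 0.02169.
Using z* = 1.960 for 95%, ME = 1.960 × 0.02169 = 0.04251.
p̂₁ − p̂₂ = 0.2265; interval 0.2265 ± 0.04251 gives (0.1840, 0.2690).

(0.1840, 0.2690)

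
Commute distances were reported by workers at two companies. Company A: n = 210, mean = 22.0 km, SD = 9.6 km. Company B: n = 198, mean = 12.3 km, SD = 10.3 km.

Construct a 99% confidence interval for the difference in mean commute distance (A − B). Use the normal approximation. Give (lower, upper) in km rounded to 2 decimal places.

(7.16, 12.24)

SE₁ = s₁/√n₁ = 9.6/√210 = 0.6625; SE₂ = 10.3/√198 = 0.7320.
Independent samples, unequal variances: SE_diff = √(SE₁² + SE₂²) = √(0.43890625 + 0.535824) = 0.9873.
z* = 2.576, so margin of error = 2.576 × 0.9873 = 2.5433.
Difference in means = 22.0 − 12.3 = 9.7000.
9.7000 ± 2.5433 → (7.16, 12.24).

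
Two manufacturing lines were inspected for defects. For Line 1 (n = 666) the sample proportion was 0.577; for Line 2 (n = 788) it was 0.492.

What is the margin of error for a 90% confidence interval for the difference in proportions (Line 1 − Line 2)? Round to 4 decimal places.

SE₁ = √(p̂₁(1−p̂₁)/n₁) = √(0.5770·0.4230/666) = 0.01914; SE₂ = √(0.4920·0.5080/788) = 0.01781.
Independent samples: SE of the difference = √(SE₁² + SE₂²) = √(0.0003663396 + 0.0003171961) = 0.02614.
z* for 90% confidence is 1.645, so the margin of error is 1.645 × 0.02614 = 0.04300.

0.0430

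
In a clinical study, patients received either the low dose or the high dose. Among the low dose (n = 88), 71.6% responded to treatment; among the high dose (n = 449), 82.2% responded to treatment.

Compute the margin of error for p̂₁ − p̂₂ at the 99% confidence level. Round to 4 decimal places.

0.1323

The two standard errors are √(0.7160×0.2840/88) = 0.04807 and √(0.8220×0.1780/449) = 0.01805.
Because the samples are independent, SE_diff = √(0.04807² + 0.01805²) = 0.05135.
Using z* = 2.576 for 99%, ME = 2.576 × 0.05135 = 0.13228.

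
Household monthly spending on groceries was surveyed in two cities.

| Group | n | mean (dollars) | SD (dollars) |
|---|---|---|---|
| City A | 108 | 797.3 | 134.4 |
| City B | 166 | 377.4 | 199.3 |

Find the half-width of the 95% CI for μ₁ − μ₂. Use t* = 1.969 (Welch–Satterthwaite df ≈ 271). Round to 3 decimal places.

39.700

Per-group SEs: s₁/√n₁ = 134.4/√108 = 12.9326, s₂/√n₂ = 199.3/√166 = 15.4687.
Unpooled SE of the difference: √(167.25214276 + 239.28067969) = 20.1627.
Margin of error = t* · SE = 1.969 × 20.1627 = 39.7004.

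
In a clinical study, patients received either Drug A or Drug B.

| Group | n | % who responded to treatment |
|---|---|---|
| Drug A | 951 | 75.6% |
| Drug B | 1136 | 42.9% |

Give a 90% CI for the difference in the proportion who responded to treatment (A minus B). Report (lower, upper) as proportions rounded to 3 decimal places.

Each SE is √(p̂(1−p̂)/n): √(0.7560·0.2440/951) = 0.01393 and √(0.4290·0.5710/1136) = 0.01468.
SE(p̂₁ − p̂₂) = √(SE₁² + SE₂²) = √(0.0001940449 + 0.0002155024) = 0.02024, since the two samples are independent.
At 90% confidence z* = 1.645; margin = 1.645 × 0.02024 = 0.03329.
The difference is 0.7560 − 0.4290 = 0.3270, so the interval is 0.3270 ± 0.03329 = (0.294, 0.360).

(0.294, 0.360)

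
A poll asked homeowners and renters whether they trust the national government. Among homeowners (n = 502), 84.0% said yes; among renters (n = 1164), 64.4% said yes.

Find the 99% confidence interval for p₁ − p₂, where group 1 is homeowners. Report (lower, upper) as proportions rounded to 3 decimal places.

The two standard errors are √(0.8400×0.1600/502) = 0.01636 and √(0.6440×0.3560/1164) = 0.01403.
Because the samples are independent, SE_diff = √(0.01636² + 0.01403²) = 0.02155.
Using z* = 2.576 for 99%, ME = 2.576 × 0.02155 = 0.05551.
p̂₁ − p̂₂ = 0.1960; interval 0.1960 ± 0.05551 gives (0.140, 0.252).

(0.140, 0.252)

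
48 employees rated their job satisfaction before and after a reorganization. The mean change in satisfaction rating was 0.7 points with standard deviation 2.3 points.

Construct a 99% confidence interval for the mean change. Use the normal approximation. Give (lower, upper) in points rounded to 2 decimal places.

Paired design: SE = s_d/√n = 2.3/√48 = 0.3320.
z* = 2.576; margin of error = 2.576 × 0.3320 = 0.8552.
0.7 ± 0.8552 → (-0.16, 1.56).

(-0.16, 1.56)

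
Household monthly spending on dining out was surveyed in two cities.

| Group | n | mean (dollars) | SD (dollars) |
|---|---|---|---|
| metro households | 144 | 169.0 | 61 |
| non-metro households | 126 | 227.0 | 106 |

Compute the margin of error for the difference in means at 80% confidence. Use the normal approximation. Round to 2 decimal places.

SE₁ = s₁/√n₁ = 61/√144 = 5.0833; SE₂ = 106/√126 = 9.4432.
Independent samples, unequal variances: SE_diff = √(SE₁² + SE₂²) = √(25.83993889 + 89.17402624) = 10.7245.
z* = 1.282, so margin of error = 1.282 × 10.7245 = 13.7488.

13.75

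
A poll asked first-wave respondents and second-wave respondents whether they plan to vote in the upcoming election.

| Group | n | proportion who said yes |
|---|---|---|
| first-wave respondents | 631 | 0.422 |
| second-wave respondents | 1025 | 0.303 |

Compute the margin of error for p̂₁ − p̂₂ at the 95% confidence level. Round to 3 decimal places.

Each SE is √(p̂(1−p̂)/n): √(0.4220·0.5780/631) = 0.01966 and √(0.3030·0.6970/1025) = 0.01435.
SE(p̂₁ − p̂₂) = √(SE₁² + SE₂²) = √(0.0003865156 + 0.0002059225) = 0.02434, since the two samples are independent.
At 95% confidence z* = 1.960; margin = 1.960 × 0.02434 = 0.04771.

0.048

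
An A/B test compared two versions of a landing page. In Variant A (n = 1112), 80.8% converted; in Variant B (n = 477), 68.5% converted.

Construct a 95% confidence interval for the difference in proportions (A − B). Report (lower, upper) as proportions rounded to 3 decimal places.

(0.075, 0.171)

The two standard errors are √(0.8080×0.1920/1112) = 0.01181 and √(0.6850×0.3150/477) = 0.02127.
Because the samples are independent, SE_diff = √(0.01181² + 0.02127²) = 0.02433.
Using z* = 1.960 for 95%, ME = 1.960 × 0.02433 = 0.04769.
p̂₁ − p̂₂ = 0.1230; interval 0.1230 ± 0.04769 gives (0.075, 0.171).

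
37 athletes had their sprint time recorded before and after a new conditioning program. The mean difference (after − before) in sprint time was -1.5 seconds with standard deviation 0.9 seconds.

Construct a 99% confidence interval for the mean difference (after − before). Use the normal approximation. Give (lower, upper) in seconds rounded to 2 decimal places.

Paired design: SE = s_d/√n = 0.9/√37 = 0.1480.
z* = 2.576; margin of error = 2.576 × 0.1480 = 0.3812.
-1.5 ± 0.3812 → (-1.88, -1.12).

(-1.88, -1.12)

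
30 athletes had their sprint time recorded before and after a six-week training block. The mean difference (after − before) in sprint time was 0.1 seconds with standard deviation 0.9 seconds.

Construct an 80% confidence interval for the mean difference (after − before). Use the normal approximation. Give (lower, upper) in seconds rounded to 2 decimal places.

This is a matched-pairs design, so SE = s_d/√n = 0.9/√30 = 0.1643.
Margin = 1.282 × 0.1643 = 0.2106; the interval is 0.1 ± 0.2106 = (-0.11, 0.31).

(-0.11, 0.31)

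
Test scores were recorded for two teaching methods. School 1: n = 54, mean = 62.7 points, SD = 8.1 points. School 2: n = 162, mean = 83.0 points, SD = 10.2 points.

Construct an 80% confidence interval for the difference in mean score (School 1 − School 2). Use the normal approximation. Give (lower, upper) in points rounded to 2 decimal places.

Standard errors of each mean: 8.1/√54 = 1.1023 and 10.2/√162 = 0.8014.
SE(x̄₁ − x̄₂) = √(1.1023² + 0.8014²) = 1.3628 for independent samples with unequal variances.
With z* = 1.282, the margin is 1.282 × 1.3628 = 1.7471.
x̄₁ − x̄₂ = 62.7 − 83.0 = -20.3000; the interval is -20.3000 ± 1.7471 = (-22.05, -18.55).

(-22.05, -18.55)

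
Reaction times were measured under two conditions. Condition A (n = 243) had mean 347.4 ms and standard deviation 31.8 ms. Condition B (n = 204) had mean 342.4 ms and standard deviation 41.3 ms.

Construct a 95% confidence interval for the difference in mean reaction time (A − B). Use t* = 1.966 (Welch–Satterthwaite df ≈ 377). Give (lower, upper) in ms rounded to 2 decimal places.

Standard errors of each mean: 31.8/√243 = 2.0400 and 41.3/√204 = 2.8916.
SE(x̄₁ − x̄₂) = √(2.0400² + 2.8916²) = 3.5388 for independent samples with unequal variances.
With t* = 1.966, the margin is 1.966 × 3.5388 = 6.9573.
x̄₁ − x̄₂ = 347.4 − 342.4 = 5.0000; the interval is 5.0000 ± 6.9573 = (-1.96, 11.96).

(-1.96, 11.96)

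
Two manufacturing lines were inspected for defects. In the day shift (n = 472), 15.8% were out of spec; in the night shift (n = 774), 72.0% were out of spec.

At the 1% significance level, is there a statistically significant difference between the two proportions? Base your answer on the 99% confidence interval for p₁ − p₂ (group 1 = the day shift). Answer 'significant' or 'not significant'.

The two standard errors are √(0.1580×0.8420/472) = 0.01679 and √(0.7200×0.2800/774) = 0.01614.
Because the samples are independent, SE_diff = √(0.01679² + 0.01614²) = 0.02329.
Using z* = 2.576 for 99%, ME = 2.576 × 0.02329 = 0.06000.
p̂₁ − p̂₂ = -0.5620; interval -0.5620 ± 0.06000 gives (-0.62200, -0.50200).
The interval (-0.62200, -0.50200) does not contain 0, so the difference is significant.

significant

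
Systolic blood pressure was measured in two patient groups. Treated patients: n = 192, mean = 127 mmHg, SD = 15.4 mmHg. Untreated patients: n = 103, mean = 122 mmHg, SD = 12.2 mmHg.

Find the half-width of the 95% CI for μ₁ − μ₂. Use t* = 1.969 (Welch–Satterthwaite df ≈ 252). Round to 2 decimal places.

SE₁ = s₁/√n₁ = 15.4/√192 = 1.1114; SE₂ = 12.2/√103 = 1.2021.
Independent samples, unequal variances: SE_diff = √(SE₁² + SE₂²) = √(1.23520996 + 1.44504441) = 1.6371.
t* = 1.969, so margin of error = 1.969 × 1.6371 = 3.2234.

3.22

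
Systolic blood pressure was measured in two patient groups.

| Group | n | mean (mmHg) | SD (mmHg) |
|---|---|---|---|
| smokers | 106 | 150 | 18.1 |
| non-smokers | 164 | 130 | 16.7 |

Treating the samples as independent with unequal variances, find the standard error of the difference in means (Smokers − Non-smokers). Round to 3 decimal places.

2.189

SE₁ = s₁/√n₁ = 18.1/√106 = 1.7580; SE₂ = 16.7/√164 = 1.3041.
Independent samples, unequal variances: SE_diff = √(SE₁² + SE₂²) = √(3.090564 + 1.70067681) = 2.1889.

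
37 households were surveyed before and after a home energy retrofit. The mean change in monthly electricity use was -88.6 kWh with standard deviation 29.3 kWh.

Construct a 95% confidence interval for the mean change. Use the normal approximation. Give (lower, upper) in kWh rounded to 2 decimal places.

This is a matched-pairs design, so SE = s_d/√n = 29.3/√37 = 4.8169.
Margin = 1.960 × 4.8169 = 9.4411; the interval is -88.6 ± 9.4411 = (-98.04, -79.16).

(-98.04, -79.16)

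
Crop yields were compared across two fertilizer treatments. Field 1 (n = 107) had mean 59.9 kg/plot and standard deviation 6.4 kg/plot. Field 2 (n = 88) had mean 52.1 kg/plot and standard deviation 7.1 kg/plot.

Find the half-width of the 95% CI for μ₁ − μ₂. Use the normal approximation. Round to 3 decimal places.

1.916

SE₁ = s₁/√n₁ = 6.4/√107 = 0.6187; SE₂ = 7.1/√88 = 0.7569.
Independent samples, unequal variances: SE_diff = √(SE₁² + SE₂²) = √(0.38278969 + 0.57289761) = 0.9776.
z* = 1.960, so margin of error = 1.960 × 0.9776 = 1.9161.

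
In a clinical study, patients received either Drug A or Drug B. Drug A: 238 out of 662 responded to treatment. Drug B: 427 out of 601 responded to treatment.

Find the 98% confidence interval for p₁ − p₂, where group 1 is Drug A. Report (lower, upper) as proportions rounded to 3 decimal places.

(-0.412, -0.290)

p̂₁ = 238/662 = 0.3595 and p̂₂ = 427/601 = 0.7105.
SE₁ = √(p̂₁(1−p̂₁)/n₁) = √(0.3595·0.6405/662) = 0.01865; SE₂ = √(0.7105·0.2895/601) = 0.01850.
Independent samples: SE of the difference = √(SE₁² + SE₂²) = √(0.0003478225 + 0.00034225) = 0.02627.
z* for 98% confidence is 2.326, so the margin of error is 2.326 × 0.02627 = 0.06110.
Point estimate p̂₁ − p̂₂ = 0.3595 − 0.7105 = -0.3510.
-0.3510 ± 0.06110 → (-0.412, -0.290).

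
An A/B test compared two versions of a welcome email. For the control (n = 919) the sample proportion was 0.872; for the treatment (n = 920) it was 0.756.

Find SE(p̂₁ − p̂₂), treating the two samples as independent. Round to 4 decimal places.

Each SE is √(p̂(1−p̂)/n): √(0.8720·0.1280/919) = 0.01102 and √(0.7560·0.2440/920) = 0.01416.
SE(p̂₁ − p̂₂) = √(SE₁² + SE₂²) = √(0.0001214404 + 0.0002005056) = 0.01794, since the two samples are independent.

0.0179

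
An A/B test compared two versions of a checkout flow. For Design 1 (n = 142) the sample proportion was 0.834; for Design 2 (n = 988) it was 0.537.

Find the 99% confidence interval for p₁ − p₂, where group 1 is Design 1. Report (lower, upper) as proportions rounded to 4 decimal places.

(0.2068, 0.3872)

Each SE is √(p̂(1−p̂)/n): √(0.8340·0.1660/142) = 0.03122 and √(0.5370·0.4630/988) = 0.01586.
SE(p̂₁ − p̂₂) = √(SE₁² + SE₂²) = √(0.0009746884 + 0.0002515396) = 0.03502, since the two samples are independent.
At 99% confidence z* = 2.576; margin = 2.576 × 0.03502 = 0.09021.
The difference is 0.8340 − 0.5370 = 0.2970, so the interval is 0.2970 ± 0.09021 = (0.2068, 0.3872).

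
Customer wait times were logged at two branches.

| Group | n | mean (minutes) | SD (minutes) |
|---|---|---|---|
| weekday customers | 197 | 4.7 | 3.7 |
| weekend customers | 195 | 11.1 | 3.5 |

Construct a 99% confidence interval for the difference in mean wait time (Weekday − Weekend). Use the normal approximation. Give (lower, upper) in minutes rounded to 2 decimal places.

SE₁ = s₁/√n₁ = 3.7/√197 = 0.2636; SE₂ = 3.5/√195 = 0.2506.
Independent samples, unequal variances: SE_diff = √(SE₁² + SE₂²) = √(0.06948496 + 0.06280036) = 0.3637.
z* = 2.576, so margin of error = 2.576 × 0.3637 = 0.9369.
Difference in means = 4.7 − 11.1 = -6.4000.
-6.4000 ± 0.9369 → (-7.34, -5.46).

(-7.34, -5.46)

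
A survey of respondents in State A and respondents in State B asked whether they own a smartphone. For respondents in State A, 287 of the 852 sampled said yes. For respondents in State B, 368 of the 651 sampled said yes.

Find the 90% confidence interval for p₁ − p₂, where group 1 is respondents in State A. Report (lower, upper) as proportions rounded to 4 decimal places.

First, p̂₁ = 287/852 = 0.3369; p̂₂ = 368/651 = 0.5653.
The two standard errors are √(0.3369×0.6631/852) = 0.01619 and √(0.5653×0.4347/651) = 0.01943.
Because the samples are independent, SE_diff = √(0.01619² + 0.01943²) = 0.02529.
Using z* = 1.645 for 90%, ME = 1.645 × 0.02529 = 0.04160.
p̂₁ − p̂₂ = -0.2284; interval -0.2284 ± 0.04160 gives (-0.2700, -0.1868).

(-0.2700, -0.1868)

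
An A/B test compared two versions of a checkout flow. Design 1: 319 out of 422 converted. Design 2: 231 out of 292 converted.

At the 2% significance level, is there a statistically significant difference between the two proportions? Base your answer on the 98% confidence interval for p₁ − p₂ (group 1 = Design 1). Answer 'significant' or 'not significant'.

First, p̂₁ = 319/422 = 0.7559; p̂₂ = 231/292 = 0.7911.
The two standard errors are √(0.7559×0.2441/422) = 0.02091 and √(0.7911×0.2089/292) = 0.02379.
Because the samples are independent, SE_diff = √(0.02091² + 0.02379²) = 0.03167.
Using z* = 2.326 for 98%, ME = 2.326 × 0.03167 = 0.07366.
p̂₁ − p̂₂ = -0.0352; interval -0.0352 ± 0.07366 gives (-0.10886, 0.03846).
The interval (-0.10886, 0.03846) contains 0, so the difference is not significant.

not significant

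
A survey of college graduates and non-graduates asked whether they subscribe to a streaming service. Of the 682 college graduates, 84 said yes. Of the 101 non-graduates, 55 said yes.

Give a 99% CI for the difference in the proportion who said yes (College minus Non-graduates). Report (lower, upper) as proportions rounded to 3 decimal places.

(-0.553, -0.290)

Sample proportions: 84/682 = 0.1232, 55/101 = 0.5446.
Each SE is √(p̂(1−p̂)/n): √(0.1232·0.8768/682) = 0.01259 and √(0.5446·0.4554/101) = 0.04955.
SE(p̂₁ − p̂₂) = √(SE₁² + SE₂²) = √(0.0001585081 + 0.0024552025) = 0.05112, since the two samples are independent.
At 99% confidence z* = 2.576; margin = 2.576 × 0.05112 = 0.13169.
The difference is 0.1232 − 0.5446 = -0.4214, so the interval is -0.4214 ± 0.13169 = (-0.553, -0.290).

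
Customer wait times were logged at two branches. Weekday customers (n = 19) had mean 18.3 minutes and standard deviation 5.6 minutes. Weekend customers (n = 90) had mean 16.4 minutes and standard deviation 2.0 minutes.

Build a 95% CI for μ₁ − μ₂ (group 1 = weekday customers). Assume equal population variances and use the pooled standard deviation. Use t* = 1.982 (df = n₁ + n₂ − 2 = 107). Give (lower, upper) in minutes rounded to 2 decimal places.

s_p = √[((n₁−1)s₁² + (n₂−1)s₂²)/(n₁+n₂−2)] = √[(18·5.6² + 89·2.0²)/107] = 2.9330.
SE = 2.9330·√(1/19 + 1/90) = 0.7405.
With t* = 1.982, margin = 1.982 × 0.7405 = 1.4677.
x̄₁ − x̄₂ = 18.3 − 16.4 = 1.9000; interval 1.9000 ± 1.4677 = (0.43, 3.37).

(0.43, 3.37)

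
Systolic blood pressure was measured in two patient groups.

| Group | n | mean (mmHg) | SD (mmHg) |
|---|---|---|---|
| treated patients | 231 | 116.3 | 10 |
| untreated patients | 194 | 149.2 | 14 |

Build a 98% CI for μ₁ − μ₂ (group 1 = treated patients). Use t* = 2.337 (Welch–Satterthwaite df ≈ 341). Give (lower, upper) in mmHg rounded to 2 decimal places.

Per-group SEs: s₁/√n₁ = 10/√231 = 0.6580, s₂/√n₂ = 14/√194 = 1.0051.
Unpooled SE of the difference: √(0.432964 + 1.01022601) = 1.2013.
Margin of error = t* · SE = 2.337 × 1.2013 = 2.8074.
x̄₁ − x̄₂ = 116.3 − 149.2 = -32.9000.
CI: -32.9000 ± 2.8074 = (-35.71, -30.09).

(-35.71, -30.09)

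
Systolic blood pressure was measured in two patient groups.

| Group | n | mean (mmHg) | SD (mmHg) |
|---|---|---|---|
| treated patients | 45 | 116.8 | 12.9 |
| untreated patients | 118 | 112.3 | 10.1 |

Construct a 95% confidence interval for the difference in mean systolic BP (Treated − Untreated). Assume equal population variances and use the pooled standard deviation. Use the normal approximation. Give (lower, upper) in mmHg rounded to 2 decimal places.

s_p = √[((n₁−1)s₁² + (n₂−1)s₂²)/(n₁+n₂−2)] = √[(44·12.9² + 117·10.1²)/161] = 10.9366.
SE = 10.9366·√(1/45 + 1/118) = 1.9161.
With z* = 1.960, margin = 1.960 × 1.9161 = 3.7556.
x̄₁ − x̄₂ = 116.8 − 112.3 = 4.5000; interval 4.5000 ± 3.7556 = (0.74, 8.26).

(0.74, 8.26)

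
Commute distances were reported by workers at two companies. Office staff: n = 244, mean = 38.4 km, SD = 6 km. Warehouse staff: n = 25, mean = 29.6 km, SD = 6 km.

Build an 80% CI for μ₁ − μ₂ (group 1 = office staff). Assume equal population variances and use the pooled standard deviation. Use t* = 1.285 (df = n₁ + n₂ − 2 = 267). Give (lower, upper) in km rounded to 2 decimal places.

(7.18, 10.42)

Pooled variance s_p² = [243·6² + 24·6²] / (244+25−2) = 36.0000, so s_p = 6.0000.
SE_diff = s_p·√(1/n₁ + 1/n₂) = 6.0000·√(1/244 + 1/25) = 1.2600.
t* = 1.285; margin = 1.285 × 1.2600 = 1.6191.
Difference = 38.4 − 29.6 = 8.8000.
8.8000 ± 1.6191 → (7.18, 10.42).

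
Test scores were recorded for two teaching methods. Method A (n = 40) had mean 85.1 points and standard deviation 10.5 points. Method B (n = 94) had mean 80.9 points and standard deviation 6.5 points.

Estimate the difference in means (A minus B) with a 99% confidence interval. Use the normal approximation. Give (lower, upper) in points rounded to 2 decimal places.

(-0.41, 8.81)

Per-group SEs: s₁/√n₁ = 10.5/√40 = 1.6602, s₂/√n₂ = 6.5/√94 = 0.6704.
Unpooled SE of the difference: √(2.75626404 + 0.44943616) = 1.7904.
Margin of error = z* · SE = 2.576 × 1.7904 = 4.6121.
x̄₁ − x̄₂ = 85.1 − 80.9 = 4.2000.
CI: 4.2000 ± 4.6121 = (-0.41, 8.81).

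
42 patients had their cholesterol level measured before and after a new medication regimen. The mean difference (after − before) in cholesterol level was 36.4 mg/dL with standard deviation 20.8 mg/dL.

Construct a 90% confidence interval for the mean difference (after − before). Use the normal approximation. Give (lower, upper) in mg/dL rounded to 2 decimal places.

Paired design: SE = s_d/√n = 20.8/√42 = 3.2095.
z* = 1.645; margin of error = 1.645 × 3.2095 = 5.2796.
36.4 ± 5.2796 → (31.12, 41.68).

(31.12, 41.68)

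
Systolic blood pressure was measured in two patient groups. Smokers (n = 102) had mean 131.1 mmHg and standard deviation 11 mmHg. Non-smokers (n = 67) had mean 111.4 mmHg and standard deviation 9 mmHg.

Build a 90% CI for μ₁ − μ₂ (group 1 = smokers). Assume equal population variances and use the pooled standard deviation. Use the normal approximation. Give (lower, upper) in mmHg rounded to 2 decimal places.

(17.05, 22.35)

Pooled variance s_p² = [101·11² + 66·9²] / (102+67−2) = 105.1916, so s_p = 10.2563.
SE_diff = s_p·√(1/n₁ + 1/n₂) = 10.2563·√(1/102 + 1/67) = 1.6129.
z* = 1.645; margin = 1.645 × 1.6129 = 2.6532.
Difference = 131.1 − 111.4 = 19.7000.
19.7000 ± 2.6532 → (17.05, 22.35).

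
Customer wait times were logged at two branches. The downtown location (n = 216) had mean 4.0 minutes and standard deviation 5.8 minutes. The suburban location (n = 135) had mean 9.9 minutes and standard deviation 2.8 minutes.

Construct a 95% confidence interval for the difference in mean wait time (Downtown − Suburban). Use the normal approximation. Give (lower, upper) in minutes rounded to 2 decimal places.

(-6.81, -4.99)

Per-group SEs: s₁/√n₁ = 5.8/√216 = 0.3946, s₂/√n₂ = 2.8/√135 = 0.2410.
Unpooled SE of the difference: √(0.15570916 + 0.058081) = 0.4624.
Margin of error = z* · SE = 1.960 × 0.4624 = 0.9063.
x̄₁ − x̄₂ = 4.0 − 9.9 = -5.9000.
CI: -5.9000 ± 0.9063 = (-6.81, -4.99).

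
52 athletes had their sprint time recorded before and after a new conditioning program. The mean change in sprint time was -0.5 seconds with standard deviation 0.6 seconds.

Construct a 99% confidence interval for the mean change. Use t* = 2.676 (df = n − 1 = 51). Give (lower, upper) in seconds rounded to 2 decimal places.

This is a matched-pairs design, so SE = s_d/√n = 0.6/√52 = 0.0832.
Margin = 2.676 × 0.0832 = 0.2226; the interval is -0.5 ± 0.2226 = (-0.72, -0.28).

(-0.72, -0.28)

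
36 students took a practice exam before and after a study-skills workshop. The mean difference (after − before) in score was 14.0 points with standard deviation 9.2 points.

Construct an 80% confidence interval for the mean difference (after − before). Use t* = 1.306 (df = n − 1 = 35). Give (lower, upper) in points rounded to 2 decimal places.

(12.00, 16.00)

Paired design: SE = s_d/√n = 9.2/√36 = 1.5333.
t* = 1.306; margin of error = 1.306 × 1.5333 = 2.0025.
14.0 ± 2.0025 → (12.00, 16.00).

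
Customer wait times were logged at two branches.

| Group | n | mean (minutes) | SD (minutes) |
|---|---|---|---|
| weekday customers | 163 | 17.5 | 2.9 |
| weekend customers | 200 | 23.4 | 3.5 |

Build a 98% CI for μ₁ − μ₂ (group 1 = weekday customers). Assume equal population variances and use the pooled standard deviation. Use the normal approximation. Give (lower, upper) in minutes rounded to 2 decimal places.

Pooled variance s_p² = [162·2.9² + 199·3.5²] / (163+200−2) = 10.5268, so s_p = 3.2445.
SE_diff = s_p·√(1/n₁ + 1/n₂) = 3.2445·√(1/163 + 1/200) = 0.3424.
z* = 2.326; margin = 2.326 × 0.3424 = 0.7964.
Difference = 17.5 − 23.4 = -5.9000.
-5.9000 ± 0.7964 → (-6.70, -5.10).

(-6.70, -5.10)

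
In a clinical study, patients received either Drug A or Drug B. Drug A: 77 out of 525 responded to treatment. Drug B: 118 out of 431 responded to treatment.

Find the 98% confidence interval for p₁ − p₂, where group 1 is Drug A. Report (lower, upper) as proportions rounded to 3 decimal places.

p̂₁ = 77/525 = 0.1467 and p̂₂ = 118/431 = 0.2738.
SE₁ = √(p̂₁(1−p̂₁)/n₁) = √(0.1467·0.8533/525) = 0.01544; SE₂ = √(0.2738·0.7262/431) = 0.02148.
Independent samples: SE of the difference = √(SE₁² + SE₂²) = √(0.0002383936 + 0.0004613904) = 0.02645.
z* for 98% confidence is 2.326, so the margin of error is 2.326 × 0.02645 = 0.06152.
Point estimate p̂₁ − p̂₂ = 0.1467 − 0.2738 = -0.1271.
-0.1271 ± 0.06152 → (-0.189, -0.066).

(-0.189, -0.066)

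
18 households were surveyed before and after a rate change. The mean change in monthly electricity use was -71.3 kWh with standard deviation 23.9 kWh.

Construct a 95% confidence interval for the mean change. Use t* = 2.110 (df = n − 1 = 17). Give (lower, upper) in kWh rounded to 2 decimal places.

This is a matched-pairs design, so SE = s_d/√n = 23.9/√18 = 5.6333.
Margin = 2.110 × 5.6333 = 11.8863; the interval is -71.3 ± 11.8863 = (-83.19, -59.41).

(-83.19, -59.41)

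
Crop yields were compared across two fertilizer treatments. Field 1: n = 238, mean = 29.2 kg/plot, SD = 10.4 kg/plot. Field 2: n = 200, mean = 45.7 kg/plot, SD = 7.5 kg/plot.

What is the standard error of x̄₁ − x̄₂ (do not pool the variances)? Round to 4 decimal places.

0.8577

Standard errors of each mean: 10.4/√238 = 0.6741 and 7.5/√200 = 0.5303.
SE(x̄₁ − x̄₂) = √(0.6741² + 0.5303²) = 0.8577 for independent samples with unequal variances.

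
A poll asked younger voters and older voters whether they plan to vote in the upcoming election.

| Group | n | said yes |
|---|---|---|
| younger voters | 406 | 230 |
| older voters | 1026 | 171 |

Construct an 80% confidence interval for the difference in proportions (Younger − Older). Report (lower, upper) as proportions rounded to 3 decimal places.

(0.365, 0.435)

p̂₁ = 230/406 = 0.5665 and p̂₂ = 171/1026 = 0.1667.
SE₁ = √(p̂₁(1−p̂₁)/n₁) = √(0.5665·0.4335/406) = 0.02459; SE₂ = √(0.1667·0.8333/1026) = 0.01164.
Independent samples: SE of the difference = √(SE₁² + SE₂²) = √(0.0006046681 + 0.0001354896) = 0.02721.
z* for 80% confidence is 1.282, so the margin of error is 1.282 × 0.02721 = 0.03488.
Point estimate p̂₁ − p̂₂ = 0.5665 − 0.1667 = 0.3998.
0.3998 ± 0.03488 → (0.365, 0.435).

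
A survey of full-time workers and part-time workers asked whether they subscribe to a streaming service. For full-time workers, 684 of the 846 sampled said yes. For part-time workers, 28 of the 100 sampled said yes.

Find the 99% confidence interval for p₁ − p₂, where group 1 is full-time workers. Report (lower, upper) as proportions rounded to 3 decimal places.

First, p̂₁ = 684/846 = 0.8085; p̂₂ = 28/100 = 0.2800.
The two standard errors are √(0.8085×0.1915/846) = 0.01353 and √(0.2800×0.7200/100) = 0.04490.
Because the samples are independent, SE_diff = √(0.01353² + 0.04490²) = 0.04689.
Using z* = 2.576 for 99%, ME = 2.576 × 0.04689 = 0.12079.
p̂₁ − p̂₂ = 0.5285; interval 0.5285 ± 0.12079 gives (0.408, 0.649).

(0.408, 0.649)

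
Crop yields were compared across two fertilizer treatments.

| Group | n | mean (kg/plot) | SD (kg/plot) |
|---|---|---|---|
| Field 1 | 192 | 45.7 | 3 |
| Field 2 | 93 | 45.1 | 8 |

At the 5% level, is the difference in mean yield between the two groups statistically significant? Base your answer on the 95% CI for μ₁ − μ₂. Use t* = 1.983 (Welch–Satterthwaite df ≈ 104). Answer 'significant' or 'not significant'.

Standard errors of each mean: 3/√192 = 0.2165 and 8/√93 = 0.8296.
SE(x̄₁ − x̄₂) = √(0.2165² + 0.8296²) = 0.8574 for independent samples with unequal variances.
With t* = 1.983, the margin is 1.983 × 0.8574 = 1.7002.
x̄₁ − x̄₂ = 45.7 − 45.1 = 0.6000; the interval is 0.6000 ± 1.7002 = (-1.1002, 2.3002).
The interval (-1.1002, 2.3002) contains 0, so the difference is not significant.

not significant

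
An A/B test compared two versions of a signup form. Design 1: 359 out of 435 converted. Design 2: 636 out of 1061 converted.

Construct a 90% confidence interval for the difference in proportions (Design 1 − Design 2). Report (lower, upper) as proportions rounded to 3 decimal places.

p̂₁ = 359/435 = 0.8253 and p̂₂ = 636/1061 = 0.5994.
SE₁ = √(p̂₁(1−p̂₁)/n₁) = √(0.8253·0.1747/435) = 0.01821; SE₂ = √(0.5994·0.4006/1061) = 0.01504.
Independent samples: SE of the difference = √(SE₁² + SE₂²) = √(0.0003316041 + 0.0002262016) = 0.02362.
z* for 90% confidence is 1.645, so the margin of error is 1.645 × 0.02362 = 0.03885.
Point estimate p̂₁ − p̂₂ = 0.8253 − 0.5994 = 0.2259.
0.2259 ± 0.03885 → (0.187, 0.265).

(0.187, 0.265)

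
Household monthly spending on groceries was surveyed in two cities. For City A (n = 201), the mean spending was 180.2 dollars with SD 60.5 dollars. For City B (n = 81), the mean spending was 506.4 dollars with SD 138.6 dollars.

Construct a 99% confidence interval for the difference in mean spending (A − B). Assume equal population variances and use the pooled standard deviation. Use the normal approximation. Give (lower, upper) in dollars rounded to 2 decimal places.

Pooled variance s_p² = [200·60.5² + 80·138.6²] / (201+81−2) = 8103.0243, so s_p = 90.0168.
SE_diff = s_p·√(1/n₁ + 1/n₂) = 90.0168·√(1/201 + 1/81) = 11.8470.
z* = 2.576; margin = 2.576 × 11.8470 = 30.5179.
Difference = 180.2 − 506.4 = -326.2000.
-326.2000 ± 30.5179 → (-356.72, -295.68).

(-356.72, -295.68)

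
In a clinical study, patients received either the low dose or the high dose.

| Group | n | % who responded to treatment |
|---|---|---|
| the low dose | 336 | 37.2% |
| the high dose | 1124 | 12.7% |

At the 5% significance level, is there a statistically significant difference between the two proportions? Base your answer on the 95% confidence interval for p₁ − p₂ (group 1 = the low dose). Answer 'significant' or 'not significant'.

Each SE is √(p̂(1−p̂)/n): √(0.3720·0.6280/336) = 0.02637 and √(0.1270·0.8730/1124) = 0.00993.
SE(p̂₁ − p̂₂) = √(SE₁² + SE₂²) = √(0.0006953769 + 0.0000986049) = 0.02818, since the two samples are independent.
At 95% confidence z* = 1.960; margin = 1.960 × 0.02818 = 0.05523.
The difference is 0.3720 − 0.1270 = 0.2450, so the interval is 0.2450 ± 0.05523 = (0.18977, 0.30023).
The interval (0.18977, 0.30023) does not contain 0, so the difference is significant.

significant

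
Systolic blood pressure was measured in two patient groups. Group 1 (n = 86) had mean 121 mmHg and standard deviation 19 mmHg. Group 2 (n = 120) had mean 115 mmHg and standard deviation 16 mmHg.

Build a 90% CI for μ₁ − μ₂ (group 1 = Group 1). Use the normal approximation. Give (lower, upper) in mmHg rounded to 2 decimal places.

(1.86, 10.14)

SE₁ = s₁/√n₁ = 19/√86 = 2.0488; SE₂ = 16/√120 = 1.4606.
Independent samples, unequal variances: SE_diff = √(SE₁² + SE₂²) = √(4.19758144 + 2.13335236) = 2.5161.
z* = 1.645, so margin of error = 1.645 × 2.5161 = 4.1390.
Difference in means = 121 − 115 = 6.0000.
6.0000 ± 4.1390 → (1.86, 10.14).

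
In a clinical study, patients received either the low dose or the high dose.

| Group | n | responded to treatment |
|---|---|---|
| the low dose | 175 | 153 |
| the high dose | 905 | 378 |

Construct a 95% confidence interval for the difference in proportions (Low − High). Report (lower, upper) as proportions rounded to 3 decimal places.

(0.398, 0.515)

Sample proportions: 153/175 = 0.8743, 378/905 = 0.4177.
Each SE is √(p̂(1−p̂)/n): √(0.8743·0.1257/175) = 0.02506 and √(0.4177·0.5823/905) = 0.01639.
SE(p̂₁ − p̂₂) = √(SE₁² + SE₂²) = √(0.0006280036 + 0.0002686321) = 0.02994, since the two samples are independent.
At 95% confidence z* = 1.960; margin = 1.960 × 0.02994 = 0.05868.
The difference is 0.8743 − 0.4177 = 0.4566, so the interval is 0.4566 ± 0.05868 = (0.398, 0.515).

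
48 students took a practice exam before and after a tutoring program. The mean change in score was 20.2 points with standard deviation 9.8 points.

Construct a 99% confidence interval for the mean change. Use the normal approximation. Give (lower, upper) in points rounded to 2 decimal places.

This is a matched-pairs design, so SE = s_d/√n = 9.8/√48 = 1.4145.
Margin = 2.576 × 1.4145 = 3.6438; the interval is 20.2 ± 3.6438 = (16.56, 23.84).

(16.56, 23.84)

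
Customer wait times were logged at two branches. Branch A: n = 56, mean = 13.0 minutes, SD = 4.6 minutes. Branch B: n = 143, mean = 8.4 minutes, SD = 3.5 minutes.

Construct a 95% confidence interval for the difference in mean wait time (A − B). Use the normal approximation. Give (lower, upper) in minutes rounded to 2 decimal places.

(3.27, 5.93)

SE₁ = s₁/√n₁ = 4.6/√56 = 0.6147; SE₂ = 3.5/√143 = 0.2927.
Independent samples, unequal variances: SE_diff = √(SE₁² + SE₂²) = √(0.37785609 + 0.08567329) = 0.6808.
z* = 1.960, so margin of error = 1.960 × 0.6808 = 1.3344.
Difference in means = 13.0 − 8.4 = 4.6000.
4.6000 ± 1.3344 → (3.27, 5.93).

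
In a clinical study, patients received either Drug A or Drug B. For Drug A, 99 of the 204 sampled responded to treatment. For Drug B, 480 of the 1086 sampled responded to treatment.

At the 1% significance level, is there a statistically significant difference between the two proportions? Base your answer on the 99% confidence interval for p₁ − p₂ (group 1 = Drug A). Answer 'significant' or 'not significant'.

p̂₁ = 99/204 = 0.4853 and p̂₂ = 480/1086 = 0.4420.
SE₁ = √(p̂₁(1−p̂₁)/n₁) = √(0.4853·0.5147/204) = 0.03499; SE₂ = √(0.4420·0.5580/1086) = 0.01507.
Independent samples: SE of the difference = √(SE₁² + SE₂²) = √(0.0012243001 + 0.0002271049) = 0.03810.
z* for 99% confidence is 2.576, so the margin of error is 2.576 × 0.03810 = 0.09815.
Point estimate p̂₁ − p̂₂ = 0.4853 − 0.4420 = 0.0433.
0.0433 ± 0.09815 → (-0.05485, 0.14145).
The interval (-0.05485, 0.14145) contains 0, so the difference is not significant.

not significant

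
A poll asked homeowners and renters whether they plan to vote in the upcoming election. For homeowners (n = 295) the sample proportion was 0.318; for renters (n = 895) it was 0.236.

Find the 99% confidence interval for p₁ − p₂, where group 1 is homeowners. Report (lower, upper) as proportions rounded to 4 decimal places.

(0.0032, 0.1608)

Each SE is √(p̂(1−p̂)/n): √(0.3180·0.6820/295) = 0.02711 and √(0.2360·0.7640/895) = 0.01419.
SE(p̂₁ − p̂₂) = √(SE₁² + SE₂²) = √(0.0007349521 + 0.0002013561) = 0.03060, since the two samples are independent.
At 99% confidence z* = 2.576; margin = 2.576 × 0.03060 = 0.07883.
The difference is 0.3180 − 0.2360 = 0.0820, so the interval is 0.0820 ± 0.07883 = (0.0032, 0.1608).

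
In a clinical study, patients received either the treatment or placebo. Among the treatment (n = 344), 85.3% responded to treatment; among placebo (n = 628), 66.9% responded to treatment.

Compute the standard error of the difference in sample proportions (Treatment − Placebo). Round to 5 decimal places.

0.02678

The two standard errors are √(0.8530×0.1470/344) = 0.01909 and √(0.6690×0.3310/628) = 0.01878.
Because the samples are independent, SE_diff = √(0.01909² + 0.01878²) = 0.02678.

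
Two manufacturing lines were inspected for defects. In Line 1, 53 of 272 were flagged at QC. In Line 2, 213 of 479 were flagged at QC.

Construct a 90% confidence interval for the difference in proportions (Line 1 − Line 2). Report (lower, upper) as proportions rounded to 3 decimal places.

(-0.304, -0.195)

Sample proportions: 53/272 = 0.1949, 213/479 = 0.4447.
Each SE is √(p̂(1−p̂)/n): √(0.1949·0.8051/272) = 0.02402 and √(0.4447·0.5553/479) = 0.02271.
SE(p̂₁ − p̂₂) = √(SE₁² + SE₂²) = √(0.0005769604 + 0.0005157441) = 0.03306, since the two samples are independent.
At 90% confidence z* = 1.645; margin = 1.645 × 0.03306 = 0.05438.
The difference is 0.1949 − 0.4447 = -0.2498, so the interval is -0.2498 ± 0.05438 = (-0.304, -0.195).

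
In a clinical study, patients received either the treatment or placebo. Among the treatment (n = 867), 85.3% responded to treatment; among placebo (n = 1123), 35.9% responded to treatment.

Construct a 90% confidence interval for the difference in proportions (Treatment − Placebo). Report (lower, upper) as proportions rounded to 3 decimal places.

(0.463, 0.525)

The two standard errors are √(0.8530×0.1470/867) = 0.01203 and √(0.3590×0.6410/1123) = 0.01431.
Because the samples are independent, SE_diff = √(0.01203² + 0.01431²) = 0.01869.
Using z* = 1.645 for 90%, ME = 1.645 × 0.01869 = 0.03075.
p̂₁ − p̂₂ = 0.4940; interval 0.4940 ± 0.03075 gives (0.463, 0.525).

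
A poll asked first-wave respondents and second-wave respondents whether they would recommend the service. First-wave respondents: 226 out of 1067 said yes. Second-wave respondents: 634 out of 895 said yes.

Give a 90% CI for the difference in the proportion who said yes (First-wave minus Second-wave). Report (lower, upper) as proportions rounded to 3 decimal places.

p̂₁ = 226/1067 = 0.2118 and p̂₂ = 634/895 = 0.7084.
SE₁ = √(p̂₁(1−p̂₁)/n₁) = √(0.2118·0.7882/1067) = 0.01251; SE₂ = √(0.7084·0.2916/895) = 0.01519.
Independent samples: SE of the difference = √(SE₁² + SE₂²) = √(0.0001565001 + 0.0002307361) = 0.01968.
z* for 90% confidence is 1.645, so the margin of error is 1.645 × 0.01968 = 0.03237.
Point estimate p̂₁ − p̂₂ = 0.2118 − 0.7084 = -0.4966.
-0.4966 ± 0.03237 → (-0.529, -0.464).

(-0.529, -0.464)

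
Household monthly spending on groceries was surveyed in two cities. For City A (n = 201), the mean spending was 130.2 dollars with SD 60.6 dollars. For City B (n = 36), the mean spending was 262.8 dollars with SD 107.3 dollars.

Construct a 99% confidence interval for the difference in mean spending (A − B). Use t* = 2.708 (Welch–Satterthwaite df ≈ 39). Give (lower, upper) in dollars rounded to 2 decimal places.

(-182.39, -82.81)

Per-group SEs: s₁/√n₁ = 60.6/√201 = 4.2744, s₂/√n₂ = 107.3/√36 = 17.8833.
Unpooled SE of the difference: √(18.27049536 + 319.81241889) = 18.3870.
Margin of error = t* · SE = 2.708 × 18.3870 = 49.7920.
x̄₁ − x̄₂ = 130.2 − 262.8 = -132.6000.
CI: -132.6000 ± 49.7920 = (-182.39, -82.81).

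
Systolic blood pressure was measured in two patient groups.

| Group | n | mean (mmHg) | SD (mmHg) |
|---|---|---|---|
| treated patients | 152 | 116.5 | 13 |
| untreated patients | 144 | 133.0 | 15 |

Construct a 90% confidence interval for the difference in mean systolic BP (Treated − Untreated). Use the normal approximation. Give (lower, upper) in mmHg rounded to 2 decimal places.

SE₁ = s₁/√n₁ = 13/√152 = 1.0544; SE₂ = 15/√144 = 1.2500.
Independent samples, unequal variances: SE_diff = √(SE₁² + SE₂²) = √(1.11175936 + 1.5625) = 1.6353.
z* = 1.645, so margin of error = 1.645 × 1.6353 = 2.6901.
Difference in means = 116.5 − 133.0 = -16.5000.
-16.5000 ± 2.6901 → (-19.19, -13.81).

(-19.19, -13.81)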